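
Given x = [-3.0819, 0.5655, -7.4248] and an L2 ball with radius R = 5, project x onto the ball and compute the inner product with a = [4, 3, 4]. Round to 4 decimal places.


Step 1: Compute ||x|| (intermediates to 6 decimals).
||x|| = sqrt((-3.0819)^2 + 0.5655^2 + (-7.4248)^2) = 8.05888
Step 2: Project.
Since ||x|| > R, scale = R/||x|| = 5/8.05888 = 0.620434, proj(x) = scale * x
proj(x) = [-1.912116, 0.350855, -4.606598]
Step 3: Dot product.
a^T * proj(x) = 4*(-1.912116) + 3*0.350855 + 4*(-4.606598) = -25.0223


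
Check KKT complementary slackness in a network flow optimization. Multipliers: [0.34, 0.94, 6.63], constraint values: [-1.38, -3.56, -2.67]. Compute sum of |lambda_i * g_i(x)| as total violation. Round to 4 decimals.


KKT complementary slackness check:
lambda_1 * g_1 = 0.34 * -1.38 = -0.4692
lambda_2 * g_2 = 0.94 * -3.56 = -3.3464
lambda_3 * g_3 = 6.63 * -2.67 = -17.7021
Total violation = 0.4692 + 3.3464 + 17.7021 = 21.5177


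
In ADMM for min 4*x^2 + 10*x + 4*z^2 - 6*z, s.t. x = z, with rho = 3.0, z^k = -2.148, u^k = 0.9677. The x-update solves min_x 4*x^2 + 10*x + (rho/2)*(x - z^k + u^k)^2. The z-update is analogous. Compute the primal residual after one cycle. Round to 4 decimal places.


ADMM iteration with rho = 3.0, z^k = -2.148, u^k = 0.9677
Step 1: x-update.
Minimize 4*x^2 + 10*x + (3.0/2)*(x + 2.148 + 0.9677)^2
FOC: (2*4 + 3.0)*x = -10 + 3.0*(-2.148 - 0.9677)
x^{k+1} = -1.7588
Step 2: z-update.
Minimize 4*z^2 - 6*z + (3.0/2)*(-1.7588 - z + 0.9677)^2
FOC: (2*4 + 3.0)*z = 6 + 3.0*(-1.7588 + 0.9677)
z^{k+1} = 0.3297
Step 3: u-update.
u^{k+1} = 0.9677 - 1.7588 - 0.3297 = -1.1208
Step 4: Primal residual = |-1.7588 - 0.3297| = 2.0885


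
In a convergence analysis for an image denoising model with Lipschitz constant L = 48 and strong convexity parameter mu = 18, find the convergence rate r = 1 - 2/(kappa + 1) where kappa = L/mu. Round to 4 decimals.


Step 1: Compute the condition number.
kappa = L/mu = 48/18 = 2.6667
Step 2: Compute the convergence rate.
r = 1 - 2/(kappa + 1) = 1 - 2*mu/(L + mu) = (L - mu)/(L + mu) = 30/66 = 0.4545


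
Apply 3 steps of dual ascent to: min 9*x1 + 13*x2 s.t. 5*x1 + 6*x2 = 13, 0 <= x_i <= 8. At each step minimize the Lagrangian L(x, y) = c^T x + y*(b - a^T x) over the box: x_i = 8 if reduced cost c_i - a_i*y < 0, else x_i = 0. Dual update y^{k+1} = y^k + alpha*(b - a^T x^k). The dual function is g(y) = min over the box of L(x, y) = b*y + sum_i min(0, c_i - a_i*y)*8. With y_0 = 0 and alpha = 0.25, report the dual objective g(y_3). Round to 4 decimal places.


Dual ascent for LP: min 9*x1 + 13*x2, 5*x1 + 6*x2 = 13, 0 <= x_i <= 8
Step 1: y^k = 0.0, reduced costs: (9.0, 13.0)
  x^k = (0.0, 0.0), subgradient = b - a^T x = 13.0
  y^{k+1} = 0.0 + 0.25*13.0 = 3.25
Step 2: y^k = 3.25, reduced costs: (-7.25, -6.5)
  x^k = (8.0, 8.0), subgradient = b - a^T x = -75.0
  y^{k+1} = 3.25 + 0.25*-75.0 = -15.5
Step 3: y^k = -15.5, reduced costs: (86.5, 106.0)
  x^k = (0.0, 0.0), subgradient = b - a^T x = 13.0
  y^{k+1} = -15.5 + 0.25*13.0 = -12.25
Dual objective at y_3 = -12.25: reduced costs (70.25, 86.5), box minimizer x = (0.0, 0.0)
g(y_3) = b*y + (c1 - a1*y)*x1 + (c2 - a2*y)*x2 = 13*(-12.25) + 70.25*0.0 + 86.5*0.0 = -159.25 + 0.0 + 0.0 = -159.25


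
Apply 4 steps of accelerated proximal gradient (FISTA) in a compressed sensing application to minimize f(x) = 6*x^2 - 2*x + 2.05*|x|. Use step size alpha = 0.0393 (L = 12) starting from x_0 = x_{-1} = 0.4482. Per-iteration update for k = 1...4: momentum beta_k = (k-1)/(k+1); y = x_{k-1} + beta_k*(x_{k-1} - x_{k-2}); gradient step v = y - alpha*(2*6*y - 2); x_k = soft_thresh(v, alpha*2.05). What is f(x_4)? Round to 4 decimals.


FISTA on f(x) = 6*x^2 - 2*x + 2.05*|x|
L = 12, alpha = 0.0393
Iteration 1: beta = 0.0, y = 0.4482 + 0.0*(0.4482 - 0.4482) = 0.4482
  grad(y) = 3.3784, v = y - alpha*grad = 0.3154
  prox(v) = soft_thresh(0.3154, 0.0806) = 0.2349
Iteration 2: beta = 0.3333, y = 0.2349 + 0.3333*(0.2349 - 0.4482) = 0.1638
  grad(y) = -0.035, v = y - alpha*grad = 0.1651
  prox(v) = soft_thresh(0.1651, 0.0806) = 0.0846
Iteration 3: beta = 0.5, y = 0.0846 + 0.5*(0.0846 - 0.2349) = 0.0094
  grad(y) = -1.8871, v = y - alpha*grad = 0.0836
  prox(v) = soft_thresh(0.0836, 0.0806) = 0.003
Iteration 4: beta = 0.6, y = 0.003 + 0.6*(0.003 - 0.0846) = -0.0459
  grad(y) = -2.5511, v = y - alpha*grad = 0.0543
  prox(v) = soft_thresh(0.0543, 0.0806) = 0.0
f(x_4) = 6*0.0^2 - 2*0.0 + 2.05*|0.0| = 0.0


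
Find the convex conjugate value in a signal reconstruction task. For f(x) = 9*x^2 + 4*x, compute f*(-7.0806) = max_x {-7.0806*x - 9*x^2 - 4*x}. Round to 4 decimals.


f*(y) = sup_x {y*x - a*x^2 - b*x} = sup_x {(y-b)*x - a*x^2}
FOC: (y - b) - 2a*x = 0 => x* = (y - b)/(2a)
x* = (-7.0806 - 4)/(2*9) = -0.6156
f*(-7.0806) = (y-b)^2/(4a) = (-7.0806 - 4)^2/(4*9)
= 122.7797/36 = 3.4105


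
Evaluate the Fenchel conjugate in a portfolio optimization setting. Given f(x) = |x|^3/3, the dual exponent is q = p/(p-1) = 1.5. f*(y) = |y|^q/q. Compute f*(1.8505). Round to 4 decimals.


The conjugate exponent q satisfies 1/p + 1/q = 1.
p = 3, so q = 3/(3 - 1) = 1.5
|y|^q = 1.8505^1.5 = 2.5173
f*(1.8505) = 2.5173 / 1.5 = 1.6782


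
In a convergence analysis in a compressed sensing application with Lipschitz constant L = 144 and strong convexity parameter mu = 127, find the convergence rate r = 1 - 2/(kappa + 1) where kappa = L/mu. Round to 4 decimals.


Step 1: Compute the condition number.
kappa = L/mu = 144/127 = 1.1339
Step 2: Compute the convergence rate.
r = 1 - 2/(kappa + 1) = 1 - 2*mu/(L + mu) = (L - mu)/(L + mu) = 17/271 = 0.0627


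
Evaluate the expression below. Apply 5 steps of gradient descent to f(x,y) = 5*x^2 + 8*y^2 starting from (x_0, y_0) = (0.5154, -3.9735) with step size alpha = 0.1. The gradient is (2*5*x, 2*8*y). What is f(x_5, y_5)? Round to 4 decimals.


Gradient descent on f(x,y) = 5*x^2 + 8*y^2.
Starting point: (0.5154, -3.9735), alpha = 0.1
Step 1: grad_x = 2*5*0.5154 = 5.154, grad_y = 2*8*-3.9735 = -63.576
  x_1 = 0.5154 - 0.1*5.154 = 0.0
  y_1 = -3.9735 - 0.1*-63.576 = 2.3841
Step 2: grad_x = 2*5*0.0 = 0.0, grad_y = 2*8*2.3841 = 38.1456
  x_2 = 0.0 - 0.1*0.0 = 0.0
  y_2 = 2.3841 - 0.1*38.1456 = -1.4305
Step 3: grad_x = 2*5*0.0 = 0.0, grad_y = 2*8*-1.4305 = -22.8874
  x_3 = 0.0 - 0.1*0.0 = 0.0
  y_3 = -1.4305 - 0.1*-22.8874 = 0.8583
Step 4: grad_x = 2*5*0.0 = 0.0, grad_y = 2*8*0.8583 = 13.7324
  x_4 = 0.0 - 0.1*0.0 = 0.0
  y_4 = 0.8583 - 0.1*13.7324 = -0.515
Step 5: grad_x = 2*5*0.0 = 0.0, grad_y = 2*8*-0.515 = -8.2394
  x_5 = 0.0 - 0.1*0.0 = 0.0
  y_5 = -0.515 - 0.1*-8.2394 = 0.309
f(0.0, 0.309) = 5*0.0^2 + 8*0.309^2 = 0.7637


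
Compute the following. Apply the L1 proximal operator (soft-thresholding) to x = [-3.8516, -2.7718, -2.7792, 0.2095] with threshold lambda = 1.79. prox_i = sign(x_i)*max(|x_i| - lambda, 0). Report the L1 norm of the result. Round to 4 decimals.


Soft-thresholding with lambda = 1.79:
prox(-3.8516) = sign(-3.8516)*max(|-3.8516| - 1.79, 0) = -2.0616
prox(-2.7718) = sign(-2.7718)*max(|-2.7718| - 1.79, 0) = -0.9818
prox(-2.7792) = sign(-2.7792)*max(|-2.7792| - 1.79, 0) = -0.9892
prox(0.2095) = sign(0.2095)*max(|0.2095| - 1.79, 0) = 0.0
prox(x) = [-2.0616, -0.9818, -0.9892, 0.0]
||prox(x)||_1 = 2.0616 + 0.9818 + 0.9892 + 0.0 = 4.0326


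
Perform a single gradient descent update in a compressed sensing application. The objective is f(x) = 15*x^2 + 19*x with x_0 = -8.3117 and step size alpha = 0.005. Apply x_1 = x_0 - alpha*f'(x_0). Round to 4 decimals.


We compute the gradient at x_0 and apply the update.
f'(x) = 30*x + 19
f'(-8.3117) = 30*-8.3117 + 19 = -230.351
x_1 = -8.3117 - 0.005*-230.351 = -7.1599


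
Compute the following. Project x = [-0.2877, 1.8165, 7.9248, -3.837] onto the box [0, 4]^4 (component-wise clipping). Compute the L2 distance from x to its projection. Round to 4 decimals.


Project each component onto [0, 4].
clip(-0.2877) = 0.0, clip(1.8165) = 1.8165, clip(7.9248) = 4.0, clip(-3.837) = 0.0
Projection = [0.0, 1.8165, 4.0, 0.0]
Squared diffs: [0.0828, 0.0, 15.4041, 14.7226]
Distance = sqrt(30.2095) = 5.4963


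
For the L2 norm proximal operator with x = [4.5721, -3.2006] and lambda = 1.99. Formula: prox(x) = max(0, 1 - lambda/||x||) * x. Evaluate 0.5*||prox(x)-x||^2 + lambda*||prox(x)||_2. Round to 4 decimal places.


Step 1: Compute ||x||.
||x|| = 5.581
Step 2: Compute scaling factor.
scale = max(0, 1 - 1.99/5.581) = 0.6434
Step 3: prox(x) = [2.9419, -2.0594]
||prox(x)|| = 3.591
Step 4: Proximal objective.
0.5*||prox-x||^2 = 1.9801
lambda*||prox|| = 7.1461
Total = 9.1262


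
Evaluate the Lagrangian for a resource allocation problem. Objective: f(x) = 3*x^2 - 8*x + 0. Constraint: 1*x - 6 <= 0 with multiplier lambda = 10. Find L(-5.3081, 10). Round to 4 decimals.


Step 1: Evaluate f(x).
f(-5.3081) = 3*(-5.3081)^2 - 8*(-5.3081) + 0 = 126.9926
Step 2: Evaluate g(x).
g(-5.3081) = 1*-5.3081 - 6 = -11.3081
Step 3: Compute Lagrangian.
L = 126.9926 + 10*-11.3081 = 13.9116


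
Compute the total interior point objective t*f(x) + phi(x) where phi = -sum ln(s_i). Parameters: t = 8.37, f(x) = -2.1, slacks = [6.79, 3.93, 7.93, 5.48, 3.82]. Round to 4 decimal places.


Step 1: Compute log-barrier.
ln values: [1.9155, 1.3686, 2.0707, 1.7011, 1.3403]
phi = -(1.9155 + 1.3686 + 2.0707 + 1.7011 + 1.3403) = -8.3961
Step 2: Compute augmented objective.
t*f(x) = 8.37*-2.1 = -17.577
Total = -17.577 - 8.3961 = -25.9731


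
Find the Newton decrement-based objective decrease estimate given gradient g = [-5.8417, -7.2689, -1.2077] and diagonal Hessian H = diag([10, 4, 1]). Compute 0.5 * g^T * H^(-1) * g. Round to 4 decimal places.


Step 1: H is diagonal, so H^(-1) * g = [-0.5842, -1.8172, -1.2077].
Step 2: g^T H^(-1) g = sum_i g_i^2 / H_ii
  = (-5.8417)^2/10 + (-7.2689)^2/4 + (-1.2077)^2/1
  = 3.4125 + 13.2092 + 1.4585 = 18.0803
Step 3: Objective decrease = 0.5 * g^T H^(-1) g = 9.0402


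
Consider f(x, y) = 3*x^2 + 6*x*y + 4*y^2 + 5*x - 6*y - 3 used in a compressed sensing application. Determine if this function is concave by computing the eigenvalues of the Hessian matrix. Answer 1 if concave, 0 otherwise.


The Hessian of f(x,y) = 3*x^2 + 6*x*y + 4*y^2 + 5*x - 6*y - 3 is:
H = [[6, 6], [6, 8]]
Trace = 6 + 8 = 14
Determinant = 6*8 - (6)^2 = 12
Discriminant = (14)^2 - 4*12 = 148.0
Eigenvalues: lambda_1 = 0.9172, lambda_2 = 13.0828
The function is not concave.

0


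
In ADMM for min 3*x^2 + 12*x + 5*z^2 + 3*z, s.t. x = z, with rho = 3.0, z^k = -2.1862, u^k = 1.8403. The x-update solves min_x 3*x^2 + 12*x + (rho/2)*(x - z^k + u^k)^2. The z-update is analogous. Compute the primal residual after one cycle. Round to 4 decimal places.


ADMM iteration with rho = 3.0, z^k = -2.1862, u^k = 1.8403
Step 1: x-update.
Minimize 3*x^2 + 12*x + (3.0/2)*(x + 2.1862 + 1.8403)^2
FOC: (2*3 + 3.0)*x = -12 + 3.0*(-2.1862 - 1.8403)
x^{k+1} = -2.6755
Step 2: z-update.
Minimize 5*z^2 + 3*z + (3.0/2)*(-2.6755 - z + 1.8403)^2
FOC: (2*5 + 3.0)*z = -3 + 3.0*(-2.6755 + 1.8403)
z^{k+1} = -0.4235
Step 3: u-update.
u^{k+1} = 1.8403 - 2.6755 + 0.4235 = -0.4117
Step 4: Primal residual = |-2.6755 + 0.4235| = 2.252


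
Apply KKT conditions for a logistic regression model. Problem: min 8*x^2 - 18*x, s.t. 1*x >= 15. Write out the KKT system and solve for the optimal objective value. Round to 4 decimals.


Step 1: Try lambda = 0 (constraint inactive).
x_unc = 18/(2*8) = 1.125
Check: 1*1.125 = 1.125 < 15 -- violated!
Step 2: Constraint must be active: 1*x = 15
x* = 15/1 = 15.0
lambda = (2*8*15.0 - 18)/1 = 222.0
Step 3: Compute optimal value.
f(x*) = 8*15.0^2 - 18*15.0 = 1530.0


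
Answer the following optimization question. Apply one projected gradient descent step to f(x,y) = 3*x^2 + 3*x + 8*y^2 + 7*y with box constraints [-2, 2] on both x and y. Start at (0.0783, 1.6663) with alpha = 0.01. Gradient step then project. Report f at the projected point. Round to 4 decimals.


Step 1: Compute gradient at (0.0783, 1.6663).
grad_x = 2*3*0.0783 + 3 = 3.4698
grad_y = 2*8*1.6663 + 7 = 33.6608
Step 2: Gradient step.
x_raw = 0.0783 - 0.01*3.4698 = 0.0436
y_raw = 1.6663 - 0.01*33.6608 = 1.3297
Step 3: Project onto [-2, 2].
x_proj = clip(0.0436) = 0.0436
y_proj = clip(1.3297) = 1.3297
Step 4: Evaluate f.
f(0.0436, 1.3297) = 23.589


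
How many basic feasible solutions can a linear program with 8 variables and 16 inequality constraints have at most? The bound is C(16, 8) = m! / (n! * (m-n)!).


Each vertex corresponds to some choice of n active constraints out of m, so the number of vertices is at most C(m, n) = m! / (n!(m-n)!).
m = 16, n = 8
Numerator: 16 * 15 * 14 * 13 * 12 * 11 * 10 * 9
Denominator: 8! = 40320
C(16, 8) = 12870


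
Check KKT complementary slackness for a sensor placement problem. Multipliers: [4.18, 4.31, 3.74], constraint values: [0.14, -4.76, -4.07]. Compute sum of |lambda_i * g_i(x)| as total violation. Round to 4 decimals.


KKT complementary slackness check:
lambda_1 * g_1 = 4.18 * 0.14 = 0.5852
lambda_2 * g_2 = 4.31 * -4.76 = -20.5156
lambda_3 * g_3 = 3.74 * -4.07 = -15.2218
Total violation = 0.5852 + 20.5156 + 15.2218 = 36.3226


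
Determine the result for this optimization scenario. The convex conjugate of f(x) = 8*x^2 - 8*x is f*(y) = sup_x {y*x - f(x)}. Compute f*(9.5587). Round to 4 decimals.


f*(y) = sup_x {y*x - a*x^2 - b*x} = sup_x {(y-b)*x - a*x^2}
FOC: (y - b) - 2a*x = 0 => x* = (y - b)/(2a)
x* = (9.5587 + 8)/(2*8) = 1.0974
f*(9.5587) = (y-b)^2/(4a) = (9.5587 + 8)^2/(4*8)
= 308.3079/32 = 9.6346


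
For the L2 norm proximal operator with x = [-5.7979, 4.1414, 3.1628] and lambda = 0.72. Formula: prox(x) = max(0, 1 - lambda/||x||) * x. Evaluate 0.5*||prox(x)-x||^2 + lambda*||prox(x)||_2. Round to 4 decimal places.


Step 1: Compute ||x||.
||x|| = 7.7955
Step 2: Compute scaling factor.
scale = max(0, 1 - 0.72/7.7955) = 0.9076
Step 3: prox(x) = [-5.2624, 3.7589, 2.8707]
||prox(x)|| = 7.0755
Step 4: Proximal objective.
0.5*||prox-x||^2 = 0.2592
lambda*||prox|| = 5.0944
Total = 5.3536


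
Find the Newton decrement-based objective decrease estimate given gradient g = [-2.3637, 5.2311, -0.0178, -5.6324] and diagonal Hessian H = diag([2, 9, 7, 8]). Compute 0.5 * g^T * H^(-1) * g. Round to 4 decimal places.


Step 1: H is diagonal, so H^(-1) * g = [-1.1819, 0.5812, -0.0025, -0.7041].
Step 2: g^T H^(-1) g = sum_i g_i^2 / H_ii
  = (-2.3637)^2/2 + (5.2311)^2/9 + (-0.0178)^2/7 + (-5.6324)^2/8
  = 2.7935 + 3.0405 + 0.0 + 3.9655 = 9.7996
Step 3: Objective decrease = 0.5 * g^T H^(-1) g = 4.8998


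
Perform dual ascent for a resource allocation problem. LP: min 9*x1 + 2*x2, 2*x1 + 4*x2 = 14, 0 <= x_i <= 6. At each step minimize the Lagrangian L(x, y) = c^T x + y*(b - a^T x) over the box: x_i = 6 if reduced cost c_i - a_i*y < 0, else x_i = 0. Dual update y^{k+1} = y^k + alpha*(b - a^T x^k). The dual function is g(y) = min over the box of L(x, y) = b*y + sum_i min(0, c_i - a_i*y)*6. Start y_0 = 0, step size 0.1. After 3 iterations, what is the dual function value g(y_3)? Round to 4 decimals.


Dual ascent for LP: min 9*x1 + 2*x2, 2*x1 + 4*x2 = 14, 0 <= x_i <= 6
Step 1: y^k = 0.0, reduced costs: (9.0, 2.0)
  x^k = (0.0, 0.0), subgradient = b - a^T x = 14.0
  y^{k+1} = 0.0 + 0.1*14.0 = 1.4
Step 2: y^k = 1.4, reduced costs: (6.2, -3.6)
  x^k = (0.0, 6.0), subgradient = b - a^T x = -10.0
  y^{k+1} = 1.4 + 0.1*-10.0 = 0.4
Step 3: y^k = 0.4, reduced costs: (8.2, 0.4)
  x^k = (0.0, 0.0), subgradient = b - a^T x = 14.0
  y^{k+1} = 0.4 + 0.1*14.0 = 1.8
Dual objective at y_3 = 1.8: reduced costs (5.4, -5.2), box minimizer x = (0.0, 6.0)
g(y_3) = b*y + (c1 - a1*y)*x1 + (c2 - a2*y)*x2 = 14*1.8 + 5.4*0.0 + (-5.2)*6.0 = 25.2 + 0.0 - 31.2 = -6.0


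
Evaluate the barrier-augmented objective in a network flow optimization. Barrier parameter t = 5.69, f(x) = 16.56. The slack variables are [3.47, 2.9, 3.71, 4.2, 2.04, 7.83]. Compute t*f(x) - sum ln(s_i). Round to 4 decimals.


Step 1: Compute log-barrier.
ln values: [1.2442, 1.0647, 1.311, 1.4351, 0.7129, 2.058]
phi = -(1.2442 + 1.0647 + 1.311 + 1.4351 + 0.7129 + 2.058) = -7.8259
Step 2: Compute augmented objective.
t*f(x) = 5.69*16.56 = 94.2264
Total = 94.2264 - 7.8259 = 86.4005


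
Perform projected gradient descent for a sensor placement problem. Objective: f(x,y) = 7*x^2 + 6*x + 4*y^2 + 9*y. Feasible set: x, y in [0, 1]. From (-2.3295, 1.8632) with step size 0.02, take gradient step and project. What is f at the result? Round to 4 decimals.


Step 1: Compute gradient at (-2.3295, 1.8632).
grad_x = 2*7*-2.3295 + 6 = -26.613
grad_y = 2*4*1.8632 + 9 = 23.9056
Step 2: Gradient step.
x_raw = -2.3295 - 0.02*-26.613 = -1.7972
y_raw = 1.8632 - 0.02*23.9056 = 1.3851
Step 3: Project onto [0, 1].
x_proj = clip(-1.7972) = 0.0
y_proj = clip(1.3851) = 1.0
Step 4: Evaluate f.
f(0.0, 1.0) = 13.0


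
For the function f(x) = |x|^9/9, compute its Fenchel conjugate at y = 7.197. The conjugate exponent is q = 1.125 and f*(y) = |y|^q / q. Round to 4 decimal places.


The conjugate exponent q satisfies 1/p + 1/q = 1.
p = 9, so q = 9/(9 - 1) = 1.125
|y|^q = 7.197^1.125 = 9.2108
f*(7.197) = 9.2108 / 1.125 = 8.1873


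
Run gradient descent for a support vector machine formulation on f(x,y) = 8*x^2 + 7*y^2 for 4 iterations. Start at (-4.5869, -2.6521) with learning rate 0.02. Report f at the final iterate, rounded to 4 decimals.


Gradient descent on f(x,y) = 8*x^2 + 7*y^2.
Starting point: (-4.5869, -2.6521), alpha = 0.02
Step 1: grad_x = 2*8*-4.5869 = -73.3904, grad_y = 2*7*-2.6521 = -37.1294
  x_1 = -4.5869 - 0.02*-73.3904 = -3.1191
  y_1 = -2.6521 - 0.02*-37.1294 = -1.9095
Step 2: grad_x = 2*8*-3.1191 = -49.9055, grad_y = 2*7*-1.9095 = -26.7332
  x_2 = -3.1191 - 0.02*-49.9055 = -2.121
  y_2 = -1.9095 - 0.02*-26.7332 = -1.3748
Step 3: grad_x = 2*8*-2.121 = -33.9357, grad_y = 2*7*-1.3748 = -19.2479
  x_3 = -2.121 - 0.02*-33.9357 = -1.4423
  y_3 = -1.3748 - 0.02*-19.2479 = -0.9899
Step 4: grad_x = 2*8*-1.4423 = -23.0763, grad_y = 2*7*-0.9899 = -13.8585
  x_4 = -1.4423 - 0.02*-23.0763 = -0.9807
  y_4 = -0.9899 - 0.02*-13.8585 = -0.7127
f(-0.9807, -0.7127) = 8*(-0.9807)^2 + 7*(-0.7127)^2 = 11.2506


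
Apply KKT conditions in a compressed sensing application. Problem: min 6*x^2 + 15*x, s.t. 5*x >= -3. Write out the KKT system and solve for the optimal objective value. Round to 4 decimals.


Step 1: Try lambda = 0 (constraint inactive).
x_unc = -15/(2*6) = -1.25
Check: 5*-1.25 = -6.25 < -3 -- violated!
Step 2: Constraint must be active: 5*x = -3
x* = -3/5 = -0.6
lambda = (2*6*(-0.6) + 15)/5 = 1.56
Step 3: Compute optimal value.
f(x*) = 6*(-0.6)^2 + 15*(-0.6) = -6.84


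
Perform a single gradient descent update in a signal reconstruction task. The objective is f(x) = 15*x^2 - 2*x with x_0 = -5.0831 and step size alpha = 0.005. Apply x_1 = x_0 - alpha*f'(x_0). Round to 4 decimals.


We compute the gradient at x_0 and apply the update.
f'(x) = 30*x - 2
f'(-5.0831) = 30*-5.0831 - 2 = -154.493
x_1 = -5.0831 - 0.005*-154.493 = -4.3106


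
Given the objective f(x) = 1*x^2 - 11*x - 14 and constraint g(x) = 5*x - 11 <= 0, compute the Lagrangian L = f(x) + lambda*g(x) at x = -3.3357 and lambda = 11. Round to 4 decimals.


Step 1: Evaluate f(x).
f(-3.3357) = 1*(-3.3357)^2 - 11*(-3.3357) - 14 = 33.8196
Step 2: Evaluate g(x).
g(-3.3357) = 5*-3.3357 - 11 = -27.6785
Step 3: Compute Lagrangian.
L = 33.8196 + 11*-27.6785 = -270.6439


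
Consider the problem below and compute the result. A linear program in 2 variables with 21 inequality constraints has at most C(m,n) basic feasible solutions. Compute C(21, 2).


Each vertex corresponds to some choice of n active constraints out of m, so the number of vertices is at most C(m, n) = m! / (n!(m-n)!).
m = 21, n = 2
Numerator: 21 * 20
Denominator: 2! = 2
C(21, 2) = 210


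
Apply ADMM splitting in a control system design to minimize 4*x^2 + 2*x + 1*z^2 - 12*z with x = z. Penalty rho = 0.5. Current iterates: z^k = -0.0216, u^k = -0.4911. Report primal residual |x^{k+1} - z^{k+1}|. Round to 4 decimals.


ADMM iteration with rho = 0.5, z^k = -0.0216, u^k = -0.4911
Step 1: x-update.
Minimize 4*x^2 + 2*x + (0.5/2)*(x + 0.0216 - 0.4911)^2
FOC: (2*4 + 0.5)*x = -2 + 0.5*(-0.0216 + 0.4911)
x^{k+1} = -0.2077
Step 2: z-update.
Minimize 1*z^2 - 12*z + (0.5/2)*(-0.2077 - z - 0.4911)^2
FOC: (2*1 + 0.5)*z = 12 + 0.5*(-0.2077 - 0.4911)
z^{k+1} = 4.6602
Step 3: u-update.
u^{k+1} = -0.4911 - 0.2077 - 4.6602 = -5.359
Step 4: Primal residual = |-0.2077 - 4.6602| = 4.8679


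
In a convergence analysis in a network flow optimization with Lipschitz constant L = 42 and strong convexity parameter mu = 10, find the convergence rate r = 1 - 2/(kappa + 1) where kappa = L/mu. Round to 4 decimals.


Step 1: Compute the condition number.
kappa = L/mu = 42/10 = 4.2
Step 2: Compute the convergence rate.
r = 1 - 2/(kappa + 1) = 1 - 2*mu/(L + mu) = (L - mu)/(L + mu) = 32/52 = 0.6154


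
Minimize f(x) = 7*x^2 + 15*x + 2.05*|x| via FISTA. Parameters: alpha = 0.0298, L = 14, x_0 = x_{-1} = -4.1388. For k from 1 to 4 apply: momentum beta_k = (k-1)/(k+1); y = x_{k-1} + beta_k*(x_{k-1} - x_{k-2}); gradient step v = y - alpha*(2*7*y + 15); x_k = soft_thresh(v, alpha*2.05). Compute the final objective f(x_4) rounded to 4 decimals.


FISTA on f(x) = 7*x^2 + 15*x + 2.05*|x|
L = 14, alpha = 0.0298
Iteration 1: beta = 0.0, y = -4.1388 + 0.0*(-4.1388 + 4.1388) = -4.1388
  grad(y) = -42.9432, v = y - alpha*grad = -2.8591
  prox(v) = soft_thresh(-2.8591, 0.0611) = -2.798
Iteration 2: beta = 0.3333, y = -2.798 + 0.3333*(-2.798 + 4.1388) = -2.3511
  grad(y) = -17.915, v = y - alpha*grad = -1.8172
  prox(v) = soft_thresh(-1.8172, 0.0611) = -1.7561
Iteration 3: beta = 0.5, y = -1.7561 + 0.5*(-1.7561 + 2.798) = -1.2352
  grad(y) = -2.2924, v = y - alpha*grad = -1.1669
  prox(v) = soft_thresh(-1.1669, 0.0611) = -1.1058
Iteration 4: beta = 0.6, y = -1.1058 + 0.6*(-1.1058 + 1.7561) = -0.7156
  grad(y) = 4.9822, v = y - alpha*grad = -0.864
  prox(v) = soft_thresh(-0.864, 0.0611) = -0.8029
f(x_4) = 7*(-0.8029)^2 + 15*(-0.8029) + 2.05*|-0.8029| = -5.8851


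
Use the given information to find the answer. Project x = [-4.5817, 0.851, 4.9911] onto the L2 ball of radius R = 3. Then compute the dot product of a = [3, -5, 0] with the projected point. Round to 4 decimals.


Step 1: Compute ||x|| (intermediates to 6 decimals).
||x|| = sqrt((-4.5817)^2 + 0.851^2 + 4.9911^2) = 6.828415
Step 2: Project.
Since ||x|| > R, scale = R/||x|| = 3/6.828415 = 0.439341, proj(x) = scale * x
proj(x) = [-2.012929, 0.373879, 2.192795]
Step 3: Dot product.
a^T * proj(x) = 3*(-2.012929) - 5*0.373879 + 0*2.192795 = -7.9082


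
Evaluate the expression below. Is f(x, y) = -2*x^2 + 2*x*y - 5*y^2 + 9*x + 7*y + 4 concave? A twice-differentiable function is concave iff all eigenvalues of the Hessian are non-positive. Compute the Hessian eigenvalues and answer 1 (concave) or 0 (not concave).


The Hessian of f(x,y) = -2*x^2 + 2*x*y - 5*y^2 + 9*x + 7*y + 4 is:
H = [[-4, 2], [2, -10]]
Trace = -4 - 10 = -14
Determinant = -4*-10 - (2)^2 = 36
Discriminant = (-14)^2 - 4*36 = 52.0
Eigenvalues: lambda_1 = -10.6056, lambda_2 = -3.3944
The function is concave.

1


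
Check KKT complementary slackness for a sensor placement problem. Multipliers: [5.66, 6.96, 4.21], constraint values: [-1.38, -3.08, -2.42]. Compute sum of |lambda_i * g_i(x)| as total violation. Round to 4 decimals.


KKT complementary slackness check:
lambda_1 * g_1 = 5.66 * -1.38 = -7.8108
lambda_2 * g_2 = 6.96 * -3.08 = -21.4368
lambda_3 * g_3 = 4.21 * -2.42 = -10.1882
Total violation = 7.8108 + 21.4368 + 10.1882 = 39.4358


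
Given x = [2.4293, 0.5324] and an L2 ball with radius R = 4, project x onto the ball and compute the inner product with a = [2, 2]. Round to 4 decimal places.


Step 1: Compute ||x|| (intermediates to 6 decimals).
||x|| = sqrt(2.4293^2 + 0.5324^2) = 2.486956
Step 2: Project.
Since ||x|| <= R, proj = x (no scaling needed).
proj(x) = [2.4293, 0.5324]
Step 3: Dot product.
a^T * proj(x) = 2*2.4293 + 2*0.5324 = 5.9234


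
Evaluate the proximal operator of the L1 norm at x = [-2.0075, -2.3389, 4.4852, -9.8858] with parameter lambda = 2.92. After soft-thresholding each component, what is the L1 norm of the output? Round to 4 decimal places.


Soft-thresholding with lambda = 2.92:
prox(-2.0075) = sign(-2.0075)*max(|-2.0075| - 2.92, 0) = 0.0
prox(-2.3389) = sign(-2.3389)*max(|-2.3389| - 2.92, 0) = 0.0
prox(4.4852) = sign(4.4852)*max(|4.4852| - 2.92, 0) = 1.5652
prox(-9.8858) = sign(-9.8858)*max(|-9.8858| - 2.92, 0) = -6.9658
prox(x) = [0.0, 0.0, 1.5652, -6.9658]
||prox(x)||_1 = 0.0 + 0.0 + 1.5652 + 6.9658 = 8.531


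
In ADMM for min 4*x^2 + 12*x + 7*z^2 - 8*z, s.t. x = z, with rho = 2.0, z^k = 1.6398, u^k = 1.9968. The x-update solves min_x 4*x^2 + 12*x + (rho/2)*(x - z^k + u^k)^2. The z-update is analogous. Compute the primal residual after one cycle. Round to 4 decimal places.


ADMM iteration with rho = 2.0, z^k = 1.6398, u^k = 1.9968
Step 1: x-update.
Minimize 4*x^2 + 12*x + (2.0/2)*(x - 1.6398 + 1.9968)^2
FOC: (2*4 + 2.0)*x = -12 + 2.0*(1.6398 - 1.9968)
x^{k+1} = -1.2714
Step 2: z-update.
Minimize 7*z^2 - 8*z + (2.0/2)*(-1.2714 - z + 1.9968)^2
FOC: (2*7 + 2.0)*z = 8 + 2.0*(-1.2714 + 1.9968)
z^{k+1} = 0.5907
Step 3: u-update.
u^{k+1} = 1.9968 - 1.2714 - 0.5907 = 0.1347
Step 4: Primal residual = |-1.2714 - 0.5907| = 1.8621


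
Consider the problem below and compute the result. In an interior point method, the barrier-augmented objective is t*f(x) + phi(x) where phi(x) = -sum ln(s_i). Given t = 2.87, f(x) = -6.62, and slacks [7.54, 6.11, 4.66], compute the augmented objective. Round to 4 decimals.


Step 1: Compute log-barrier.
ln values: [2.0202, 1.8099, 1.539]
phi = -(2.0202 + 1.8099 + 1.539) = -5.3692
Step 2: Compute augmented objective.
t*f(x) = 2.87*-6.62 = -18.9994
Total = -18.9994 - 5.3692 = -24.3686


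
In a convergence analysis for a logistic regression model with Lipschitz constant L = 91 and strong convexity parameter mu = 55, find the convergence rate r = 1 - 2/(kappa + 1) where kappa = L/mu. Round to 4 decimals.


Step 1: Compute the condition number.
kappa = L/mu = 91/55 = 1.6545
Step 2: Compute the convergence rate.
r = 1 - 2/(kappa + 1) = 1 - 2*mu/(L + mu) = (L - mu)/(L + mu) = 36/146 = 0.2466


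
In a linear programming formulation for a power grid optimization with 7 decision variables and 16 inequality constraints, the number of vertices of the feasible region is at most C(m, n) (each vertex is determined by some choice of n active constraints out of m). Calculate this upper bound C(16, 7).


Each vertex corresponds to some choice of n active constraints out of m, so the number of vertices is at most C(m, n) = m! / (n!(m-n)!).
m = 16, n = 7
Numerator: 16 * 15 * 14 * 13 * 12 * 11 * 10
Denominator: 7! = 5040
C(16, 7) = 11440


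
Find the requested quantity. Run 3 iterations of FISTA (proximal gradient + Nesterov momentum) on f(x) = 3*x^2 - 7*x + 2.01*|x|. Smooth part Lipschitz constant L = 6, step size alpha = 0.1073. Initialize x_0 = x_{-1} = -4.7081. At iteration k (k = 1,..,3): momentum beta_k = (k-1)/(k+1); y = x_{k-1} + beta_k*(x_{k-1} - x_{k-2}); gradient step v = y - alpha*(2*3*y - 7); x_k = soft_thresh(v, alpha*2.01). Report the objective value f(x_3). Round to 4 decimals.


FISTA on f(x) = 3*x^2 - 7*x + 2.01*|x|
L = 6, alpha = 0.1073
Iteration 1: beta = 0.0, y = -4.7081 + 0.0*(-4.7081 + 4.7081) = -4.7081
  grad(y) = -35.2486, v = y - alpha*grad = -0.9259
  prox(v) = soft_thresh(-0.9259, 0.2157) = -0.7103
Iteration 2: beta = 0.3333, y = -0.7103 + 0.3333*(-0.7103 + 4.7081) = 0.6224
  grad(y) = -3.2658, v = y - alpha*grad = 0.9728
  prox(v) = soft_thresh(0.9728, 0.2157) = 0.7571
Iteration 3: beta = 0.5, y = 0.7571 + 0.5*(0.7571 + 0.7103) = 1.4908
  grad(y) = 1.9448, v = y - alpha*grad = 1.2821
  prox(v) = soft_thresh(1.2821, 0.2157) = 1.0664
f(x_3) = 3*1.0664^2 - 7*1.0664 + 2.01*|1.0664| = -1.9096


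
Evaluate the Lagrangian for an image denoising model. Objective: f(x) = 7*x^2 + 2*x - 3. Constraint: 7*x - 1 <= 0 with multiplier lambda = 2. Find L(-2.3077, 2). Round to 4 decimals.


Step 1: Evaluate f(x).
f(-2.3077) = 7*(-2.3077)^2 + 2*(-2.3077) - 3 = 29.663
Step 2: Evaluate g(x).
g(-2.3077) = 7*-2.3077 - 1 = -17.1539
Step 3: Compute Lagrangian.
L = 29.663 + 2*-17.1539 = -4.6448


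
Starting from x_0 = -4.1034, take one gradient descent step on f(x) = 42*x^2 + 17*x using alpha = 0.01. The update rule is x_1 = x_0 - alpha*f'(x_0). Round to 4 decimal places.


We compute the gradient at x_0 and apply the update.
f'(x) = 84*x + 17
f'(-4.1034) = 84*-4.1034 + 17 = -327.6856
x_1 = -4.1034 - 0.01*-327.6856 = -0.8265


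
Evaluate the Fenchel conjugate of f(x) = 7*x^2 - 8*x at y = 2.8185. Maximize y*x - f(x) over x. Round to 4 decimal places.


f*(y) = sup_x {y*x - a*x^2 - b*x} = sup_x {(y-b)*x - a*x^2}
FOC: (y - b) - 2a*x = 0 => x* = (y - b)/(2a)
x* = (2.8185 + 8)/(2*7) = 0.7728
f*(2.8185) = (y-b)^2/(4a) = (2.8185 + 8)^2/(4*7)
= 117.0399/28 = 4.18


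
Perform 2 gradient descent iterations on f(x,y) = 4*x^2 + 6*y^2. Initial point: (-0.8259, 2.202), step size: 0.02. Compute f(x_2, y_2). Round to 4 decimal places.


Gradient descent on f(x,y) = 4*x^2 + 6*y^2.
Starting point: (-0.8259, 2.202), alpha = 0.02
Step 1: grad_x = 2*4*-0.8259 = -6.6072, grad_y = 2*6*2.202 = 26.424
  x_1 = -0.8259 - 0.02*-6.6072 = -0.6938
  y_1 = 2.202 - 0.02*26.424 = 1.6735
Step 2: grad_x = 2*4*-0.6938 = -5.55, grad_y = 2*6*1.6735 = 20.0822
  x_2 = -0.6938 - 0.02*-5.55 = -0.5828
  y_2 = 1.6735 - 0.02*20.0822 = 1.2719
f(-0.5828, 1.2719) = 4*(-0.5828)^2 + 6*1.2719^2 = 11.0644


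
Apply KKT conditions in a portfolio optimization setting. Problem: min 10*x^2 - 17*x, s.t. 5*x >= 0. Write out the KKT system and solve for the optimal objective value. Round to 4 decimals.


Step 1: Try lambda = 0 (constraint inactive).
Stationarity: 2*10*x - 17 = 0
x* = 17/(2*10) = 0.85
Check constraint: 5*0.85 = 4.25 >= 0 -- satisfied.
Step 2: Compute optimal value.
f(x*) = 10*0.85^2 - 17*0.85 = -7.225


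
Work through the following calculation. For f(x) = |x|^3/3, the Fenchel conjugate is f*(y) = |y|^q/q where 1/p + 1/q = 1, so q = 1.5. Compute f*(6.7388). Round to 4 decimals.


The conjugate exponent q satisfies 1/p + 1/q = 1.
p = 3, so q = 3/(3 - 1) = 1.5
|y|^q = 6.7388^1.5 = 17.4934
f*(6.7388) = 17.4934 / 1.5 = 11.6623


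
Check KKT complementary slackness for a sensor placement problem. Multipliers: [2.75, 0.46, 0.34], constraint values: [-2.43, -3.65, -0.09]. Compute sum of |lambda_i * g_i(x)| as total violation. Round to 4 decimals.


KKT complementary slackness check:
lambda_1 * g_1 = 2.75 * -2.43 = -6.6825
lambda_2 * g_2 = 0.46 * -3.65 = -1.679
lambda_3 * g_3 = 0.34 * -0.09 = -0.0306
Total violation = 6.6825 + 1.679 + 0.0306 = 8.3921


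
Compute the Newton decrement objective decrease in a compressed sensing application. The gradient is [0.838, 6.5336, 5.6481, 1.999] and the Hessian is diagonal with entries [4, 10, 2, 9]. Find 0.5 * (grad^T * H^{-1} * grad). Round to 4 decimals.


Step 1: H is diagonal, so H^(-1) * g = [0.2095, 0.6534, 2.8241, 0.2221].
Step 2: g^T H^(-1) g = sum_i g_i^2 / H_ii
  = (0.838)^2/4 + (6.5336)^2/10 + (5.6481)^2/2 + (1.999)^2/9
  = 0.1756 + 4.2688 + 15.9505 + 0.444 = 20.8389
Step 3: Objective decrease = 0.5 * g^T H^(-1) g = 10.4194


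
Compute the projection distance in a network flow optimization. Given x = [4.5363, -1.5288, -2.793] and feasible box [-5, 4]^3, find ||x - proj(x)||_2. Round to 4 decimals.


Project each component onto [-5, 4].
clip(4.5363) = 4.0, clip(-1.5288) = -1.5288, clip(-2.793) = -2.793
Projection = [4.0, -1.5288, -2.793]
Squared diffs: [0.2876, 0.0, 0.0]
Distance = sqrt(0.2876) = 0.5363


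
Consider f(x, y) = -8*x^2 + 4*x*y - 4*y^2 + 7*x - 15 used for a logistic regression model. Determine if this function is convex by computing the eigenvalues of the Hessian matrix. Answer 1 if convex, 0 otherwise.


The Hessian of f(x,y) = -8*x^2 + 4*x*y - 4*y^2 + 7*x - 15 is:
H = [[-16, 4], [4, -8]]
Trace = -16 - 8 = -24
Determinant = -16*-8 - (4)^2 = 112
Discriminant = (-24)^2 - 4*112 = 128.0
Eigenvalues: lambda_1 = -17.6569, lambda_2 = -6.3431
The function is not convex.

0


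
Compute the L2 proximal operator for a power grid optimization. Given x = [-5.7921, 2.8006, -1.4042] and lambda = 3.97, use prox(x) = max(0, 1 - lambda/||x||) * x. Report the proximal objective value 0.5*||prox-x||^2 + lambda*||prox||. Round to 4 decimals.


Step 1: Compute ||x||.
||x|| = 6.5851
Step 2: Compute scaling factor.
scale = max(0, 1 - 3.97/6.5851) = 0.3971
Step 3: prox(x) = [-2.3002, 1.1122, -0.5576]
||prox(x)|| = 2.6151
Step 4: Proximal objective.
0.5*||prox-x||^2 = 7.8805
lambda*||prox|| = 10.3819
Total = 18.2624


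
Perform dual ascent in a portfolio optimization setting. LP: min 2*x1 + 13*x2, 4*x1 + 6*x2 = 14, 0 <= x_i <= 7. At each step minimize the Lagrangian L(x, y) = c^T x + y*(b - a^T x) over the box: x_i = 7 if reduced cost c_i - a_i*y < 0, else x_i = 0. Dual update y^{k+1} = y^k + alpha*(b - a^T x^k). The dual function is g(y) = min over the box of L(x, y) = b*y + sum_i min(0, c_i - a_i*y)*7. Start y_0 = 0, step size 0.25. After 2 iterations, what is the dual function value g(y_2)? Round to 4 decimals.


Dual ascent for LP: min 2*x1 + 13*x2, 4*x1 + 6*x2 = 14, 0 <= x_i <= 7
Step 1: y^k = 0.0, reduced costs: (2.0, 13.0)
  x^k = (0.0, 0.0), subgradient = b - a^T x = 14.0
  y^{k+1} = 0.0 + 0.25*14.0 = 3.5
Step 2: y^k = 3.5, reduced costs: (-12.0, -8.0)
  x^k = (7.0, 7.0), subgradient = b - a^T x = -56.0
  y^{k+1} = 3.5 + 0.25*-56.0 = -10.5
Dual objective at y_2 = -10.5: reduced costs (44.0, 76.0), box minimizer x = (0.0, 0.0)
g(y_2) = b*y + (c1 - a1*y)*x1 + (c2 - a2*y)*x2 = 14*(-10.5) + 44.0*0.0 + 76.0*0.0 = -147.0 + 0.0 + 0.0 = -147.0


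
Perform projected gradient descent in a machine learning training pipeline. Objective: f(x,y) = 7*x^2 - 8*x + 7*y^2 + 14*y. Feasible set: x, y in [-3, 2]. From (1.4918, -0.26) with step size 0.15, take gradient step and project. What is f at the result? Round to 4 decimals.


Step 1: Compute gradient at (1.4918, -0.26).
grad_x = 2*7*1.4918 - 8 = 12.8852
grad_y = 2*7*-0.26 + 14 = 10.36
Step 2: Gradient step.
x_raw = 1.4918 - 0.15*12.8852 = -0.441
y_raw = -0.26 - 0.15*10.36 = -1.814
Step 3: Project onto [-3, 2].
x_proj = clip(-0.441) = -0.441
y_proj = clip(-1.814) = -1.814
Step 4: Evaluate f.
f(-0.441, -1.814) = 2.5273


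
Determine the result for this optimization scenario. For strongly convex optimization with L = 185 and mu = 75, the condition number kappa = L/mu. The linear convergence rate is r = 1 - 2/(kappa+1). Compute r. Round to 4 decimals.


Step 1: Compute the condition number.
kappa = L/mu = 185/75 = 2.4667
Step 2: Compute the convergence rate.
r = 1 - 2/(kappa + 1) = 1 - 2*mu/(L + mu) = (L - mu)/(L + mu) = 110/260 = 0.4231


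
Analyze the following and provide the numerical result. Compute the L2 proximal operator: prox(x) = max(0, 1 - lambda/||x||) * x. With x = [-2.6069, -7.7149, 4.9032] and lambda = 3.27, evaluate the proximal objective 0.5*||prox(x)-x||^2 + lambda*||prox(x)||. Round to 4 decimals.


Step 1: Compute ||x||.
||x|| = 9.5056
Step 2: Compute scaling factor.
scale = max(0, 1 - 3.27/9.5056) = 0.656
Step 3: prox(x) = [-1.7101, -5.0609, 3.2165]
||prox(x)|| = 6.2356
Step 4: Proximal objective.
0.5*||prox-x||^2 = 5.3465
lambda*||prox|| = 20.3904
Total = 25.737


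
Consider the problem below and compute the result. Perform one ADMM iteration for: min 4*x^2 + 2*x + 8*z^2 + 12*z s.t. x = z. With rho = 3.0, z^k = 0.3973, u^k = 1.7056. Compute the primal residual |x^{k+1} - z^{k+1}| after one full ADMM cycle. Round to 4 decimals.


ADMM iteration with rho = 3.0, z^k = 0.3973, u^k = 1.7056
Step 1: x-update.
Minimize 4*x^2 + 2*x + (3.0/2)*(x - 0.3973 + 1.7056)^2
FOC: (2*4 + 3.0)*x = -2 + 3.0*(0.3973 - 1.7056)
x^{k+1} = -0.5386
Step 2: z-update.
Minimize 8*z^2 + 12*z + (3.0/2)*(-0.5386 - z + 1.7056)^2
FOC: (2*8 + 3.0)*z = -12 + 3.0*(-0.5386 + 1.7056)
z^{k+1} = -0.4473
Step 3: u-update.
u^{k+1} = 1.7056 - 0.5386 + 0.4473 = 1.6143
Step 4: Primal residual = |-0.5386 + 0.4473| = 0.0913


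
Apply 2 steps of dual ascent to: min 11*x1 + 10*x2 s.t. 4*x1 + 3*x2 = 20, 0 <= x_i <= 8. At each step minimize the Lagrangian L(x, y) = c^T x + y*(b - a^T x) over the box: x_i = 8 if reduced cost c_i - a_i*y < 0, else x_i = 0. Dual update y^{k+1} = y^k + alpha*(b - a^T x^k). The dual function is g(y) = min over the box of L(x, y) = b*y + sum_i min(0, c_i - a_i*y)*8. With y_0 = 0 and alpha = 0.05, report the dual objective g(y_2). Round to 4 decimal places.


Dual ascent for LP: min 11*x1 + 10*x2, 4*x1 + 3*x2 = 20, 0 <= x_i <= 8
Step 1: y^k = 0.0, reduced costs: (11.0, 10.0)
  x^k = (0.0, 0.0), subgradient = b - a^T x = 20.0
  y^{k+1} = 0.0 + 0.05*20.0 = 1.0
Step 2: y^k = 1.0, reduced costs: (7.0, 7.0)
  x^k = (0.0, 0.0), subgradient = b - a^T x = 20.0
  y^{k+1} = 1.0 + 0.05*20.0 = 2.0
Dual objective at y_2 = 2.0: reduced costs (3.0, 4.0), box minimizer x = (0.0, 0.0)
g(y_2) = b*y + (c1 - a1*y)*x1 + (c2 - a2*y)*x2 = 20*2.0 + 3.0*0.0 + 4.0*0.0 = 40.0 + 0.0 + 0.0 = 40.0


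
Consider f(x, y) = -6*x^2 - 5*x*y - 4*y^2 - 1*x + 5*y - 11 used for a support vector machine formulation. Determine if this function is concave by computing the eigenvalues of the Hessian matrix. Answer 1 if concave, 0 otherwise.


The Hessian of f(x,y) = -6*x^2 - 5*x*y - 4*y^2 - 1*x + 5*y - 11 is:
H = [[-12, -5], [-5, -8]]
Trace = -12 - 8 = -20
Determinant = -12*-8 - (-5)^2 = 71
Discriminant = (-20)^2 - 4*71 = 116.0
Eigenvalues: lambda_1 = -15.3852, lambda_2 = -4.6148
The function is concave.

1


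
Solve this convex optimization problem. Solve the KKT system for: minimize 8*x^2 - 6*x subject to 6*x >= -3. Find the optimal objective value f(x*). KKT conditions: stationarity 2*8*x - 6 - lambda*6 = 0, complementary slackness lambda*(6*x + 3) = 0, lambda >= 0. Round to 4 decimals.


Step 1: Try lambda = 0 (constraint inactive).
Stationarity: 2*8*x - 6 = 0
x* = 6/(2*8) = 0.375
Check constraint: 6*0.375 = 2.25 >= -3 -- satisfied.
Step 2: Compute optimal value.
f(x*) = 8*0.375^2 - 6*0.375 = -1.125


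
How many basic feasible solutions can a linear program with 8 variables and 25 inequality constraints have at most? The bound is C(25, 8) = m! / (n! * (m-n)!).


Each vertex corresponds to some choice of n active constraints out of m, so the number of vertices is at most C(m, n) = m! / (n!(m-n)!).
m = 25, n = 8
Numerator: 25 * 24 * 23 * 22 * 21 * 20 * 19 * 18
Denominator: 8! = 40320
C(25, 8) = 1081575


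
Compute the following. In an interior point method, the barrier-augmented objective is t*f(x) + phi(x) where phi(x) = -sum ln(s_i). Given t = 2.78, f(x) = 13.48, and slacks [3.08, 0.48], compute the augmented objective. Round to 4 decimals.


Step 1: Compute log-barrier.
ln values: [1.1249, -0.734]
phi = -(1.1249 - 0.734) = -0.391
Step 2: Compute augmented objective.
t*f(x) = 2.78*13.48 = 37.4744
Total = 37.4744 - 0.391 = 37.0834


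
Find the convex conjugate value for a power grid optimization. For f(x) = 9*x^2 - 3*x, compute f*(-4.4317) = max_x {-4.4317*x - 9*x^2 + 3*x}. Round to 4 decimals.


f*(y) = sup_x {y*x - a*x^2 - b*x} = sup_x {(y-b)*x - a*x^2}
FOC: (y - b) - 2a*x = 0 => x* = (y - b)/(2a)
x* = (-4.4317 + 3)/(2*9) = -0.0795
f*(-4.4317) = (y-b)^2/(4a) = (-4.4317 + 3)^2/(4*9)
= 2.0498/36 = 0.0569


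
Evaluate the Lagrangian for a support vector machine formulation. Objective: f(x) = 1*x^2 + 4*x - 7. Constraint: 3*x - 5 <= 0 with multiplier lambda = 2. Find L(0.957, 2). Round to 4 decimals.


Step 1: Evaluate f(x).
f(0.957) = 1*0.957^2 + 4*0.957 - 7 = -2.2562
Step 2: Evaluate g(x).
g(0.957) = 3*0.957 - 5 = -2.129
Step 3: Compute Lagrangian.
L = -2.2562 + 2*-2.129 = -6.5142


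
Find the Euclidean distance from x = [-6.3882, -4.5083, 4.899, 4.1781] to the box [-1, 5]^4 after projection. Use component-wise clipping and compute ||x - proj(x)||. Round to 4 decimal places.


Project each component onto [-1, 5].
clip(-6.3882) = -1.0, clip(-4.5083) = -1.0, clip(4.899) = 4.899, clip(4.1781) = 4.1781
Projection = [-1.0, -1.0, 4.899, 4.1781]
Squared diffs: [29.0327, 12.3082, 0.0, 0.0]
Distance = sqrt(41.3409) = 6.4297


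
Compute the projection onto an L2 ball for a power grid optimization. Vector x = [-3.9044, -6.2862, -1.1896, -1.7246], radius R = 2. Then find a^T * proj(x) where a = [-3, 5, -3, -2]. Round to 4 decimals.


Step 1: Compute ||x|| (intermediates to 6 decimals).
||x|| = sqrt((-3.9044)^2 + (-6.2862)^2 + (-1.1896)^2 + (-1.7246)^2) = 7.690907
Step 2: Project.
Since ||x|| > R, scale = R/||x|| = 2/7.690907 = 0.260047, proj(x) = scale * x
proj(x) = [-1.015328, -1.634707, -0.309352, -0.448477]
Step 3: Dot product.
a^T * proj(x) = -3*(-1.015328) + 5*(-1.634707) - 3*(-0.309352) - 2*(-0.448477) = -3.3025
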